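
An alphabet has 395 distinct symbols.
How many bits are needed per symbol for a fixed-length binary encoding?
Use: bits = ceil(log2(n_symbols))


log2(395) = 8.6257
Bracket: 2^8 = 256 < 395 <= 2^9 = 512
So ceil(log2(395)) = 9

bits = ceil(log2(395)) = ceil(8.6257) = 9 bits


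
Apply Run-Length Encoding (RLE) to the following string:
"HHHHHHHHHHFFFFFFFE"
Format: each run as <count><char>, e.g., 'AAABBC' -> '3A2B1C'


Scanning runs left to right:
  i=0: run of 'H' x 10 -> '10H'
  i=10: run of 'F' x 7 -> '7F'
  i=17: run of 'E' x 1 -> '1E'

RLE = 10H7F1E


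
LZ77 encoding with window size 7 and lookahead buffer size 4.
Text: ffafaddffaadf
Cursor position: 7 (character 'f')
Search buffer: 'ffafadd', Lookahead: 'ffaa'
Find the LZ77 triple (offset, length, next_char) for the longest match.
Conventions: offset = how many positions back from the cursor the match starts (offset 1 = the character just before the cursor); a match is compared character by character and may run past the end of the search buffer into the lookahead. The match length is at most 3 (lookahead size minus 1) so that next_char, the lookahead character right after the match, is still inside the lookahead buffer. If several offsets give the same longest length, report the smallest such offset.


Try each offset into the search buffer:
  offset=1 (pos 6, char 'd'): match length 0
  offset=2 (pos 5, char 'd'): match length 0
  offset=3 (pos 4, char 'a'): match length 0
  offset=4 (pos 3, char 'f'): match length 1
  offset=5 (pos 2, char 'a'): match length 0
  offset=6 (pos 1, char 'f'): match length 1
  offset=7 (pos 0, char 'f'): match length 3
Longest match has length 3 at offset 7.
next_char = character at position 7 + 3 = 10 -> 'a'

Best match: offset=7, length=3 (matching 'ffa' starting at position 0)
LZ77 triple: (7, 3, 'a')


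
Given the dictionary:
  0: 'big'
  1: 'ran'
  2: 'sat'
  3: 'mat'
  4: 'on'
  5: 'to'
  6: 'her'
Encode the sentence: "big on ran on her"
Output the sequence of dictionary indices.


Look up each word in the dictionary:
  'big' -> 0
  'on' -> 4
  'ran' -> 1
  'on' -> 4
  'her' -> 6

Encoded: [0, 4, 1, 4, 6]


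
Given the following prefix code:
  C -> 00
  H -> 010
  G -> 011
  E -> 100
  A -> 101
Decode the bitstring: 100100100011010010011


Decoding step by step:
Bits 100 -> E
Bits 100 -> E
Bits 100 -> E
Bits 011 -> G
Bits 010 -> H
Bits 010 -> H
Bits 011 -> G


Decoded message: EEEGHHG


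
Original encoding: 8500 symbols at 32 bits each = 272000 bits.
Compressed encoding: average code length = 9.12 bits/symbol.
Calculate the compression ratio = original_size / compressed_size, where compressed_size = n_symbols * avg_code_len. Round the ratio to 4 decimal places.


original_size = n_symbols * orig_bits = 8500 * 32 = 272000 bits
compressed_size = n_symbols * avg_code_len = 8500 * 9.12 = 77520.0 bits
ratio = original_size / compressed_size = 272000 / 77520.0 = 3.5088

Compression ratio = 3.5088


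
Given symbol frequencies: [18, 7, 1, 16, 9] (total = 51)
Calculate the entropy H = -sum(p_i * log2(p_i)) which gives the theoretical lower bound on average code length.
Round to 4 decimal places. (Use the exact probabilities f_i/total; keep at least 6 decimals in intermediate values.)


Per-symbol terms -p_i * log2(p_i) with p_i = f_i/51:
  p = 18/51 = 0.352941: log2(p) = -1.502500, -p*log2(p) = 0.530294
  p = 7/51 = 0.137255: log2(p) = -2.865070, -p*log2(p) = 0.393245
  p = 1/51 = 0.019608: log2(p) = -5.672425, -p*log2(p) = 0.111224
  p = 16/51 = 0.313725: log2(p) = -1.672425, -p*log2(p) = 0.524682
  p = 9/51 = 0.176471: log2(p) = -2.502500, -p*log2(p) = 0.441618
H = 0.530294 + 0.393245 + 0.111224 + 0.524682 + 0.441618 = 2.001063

H = 2.0011 bits/symbol


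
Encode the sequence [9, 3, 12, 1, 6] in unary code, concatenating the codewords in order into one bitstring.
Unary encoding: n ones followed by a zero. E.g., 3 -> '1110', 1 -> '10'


Encode each number as n ones followed by a terminating 0:
  9 -> 1111111110 (10 bits)
  3 -> 1110 (4 bits)
  12 -> 1111111111110 (13 bits)
  1 -> 10 (2 bits)
  6 -> 1111110 (7 bits)
Total length = 10 + 4 + 13 + 2 + 7 = 36 bits.

Unary([9, 3, 12, 1, 6]) = 111111111011101111111111110101111110 (36 bits)


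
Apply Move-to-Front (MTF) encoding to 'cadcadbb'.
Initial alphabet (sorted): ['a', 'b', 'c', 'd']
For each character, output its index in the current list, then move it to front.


MTF encoding:
'c': index 2 in ['a', 'b', 'c', 'd'] -> ['c', 'a', 'b', 'd']
'a': index 1 in ['c', 'a', 'b', 'd'] -> ['a', 'c', 'b', 'd']
'd': index 3 in ['a', 'c', 'b', 'd'] -> ['d', 'a', 'c', 'b']
'c': index 2 in ['d', 'a', 'c', 'b'] -> ['c', 'd', 'a', 'b']
'a': index 2 in ['c', 'd', 'a', 'b'] -> ['a', 'c', 'd', 'b']
'd': index 2 in ['a', 'c', 'd', 'b'] -> ['d', 'a', 'c', 'b']
'b': index 3 in ['d', 'a', 'c', 'b'] -> ['b', 'd', 'a', 'c']
'b': index 0 in ['b', 'd', 'a', 'c'] -> ['b', 'd', 'a', 'c']


Output: [2, 1, 3, 2, 2, 2, 3, 0]


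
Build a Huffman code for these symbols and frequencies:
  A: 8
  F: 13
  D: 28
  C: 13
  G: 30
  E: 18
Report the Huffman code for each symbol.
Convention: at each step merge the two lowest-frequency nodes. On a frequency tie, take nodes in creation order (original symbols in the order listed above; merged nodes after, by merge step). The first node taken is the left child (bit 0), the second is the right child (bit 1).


Huffman tree construction:
Step 1: Merge A(8) + F(13) = 21
Step 2: Merge C(13) + E(18) = 31
Step 3: Merge (A+F)(21) + D(28) = 49
Step 4: Merge G(30) + (C+E)(31) = 61
Step 5: Merge ((A+F)+D)(49) + (G+(C+E))(61) = 110
Read each symbol's code off the tree from the root (left child = 0, right child = 1).

Codes:
  A: 000 (length 3)
  F: 001 (length 3)
  D: 01 (length 2)
  C: 110 (length 3)
  G: 10 (length 2)
  E: 111 (length 3)
Average code length: 272/110 = 2.4727 bits/symbol


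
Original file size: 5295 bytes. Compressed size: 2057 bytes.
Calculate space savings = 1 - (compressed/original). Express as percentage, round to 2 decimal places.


ratio = compressed/original = 2057/5295 = 0.38848
savings = 1 - ratio = 1 - 0.38848 = 0.61152
as a percentage: 0.61152 * 100 = 61.15%

Space savings = 1 - 2057/5295 = 61.15%


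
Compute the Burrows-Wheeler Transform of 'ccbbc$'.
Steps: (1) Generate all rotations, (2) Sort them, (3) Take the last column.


Rotations (sorted):
  0: $ccbbc -> last char: c
  1: bbc$cc -> last char: c
  2: bc$ccb -> last char: b
  3: c$ccbb -> last char: b
  4: cbbc$c -> last char: c
  5: ccbbc$ -> last char: $


BWT = ccbbc$


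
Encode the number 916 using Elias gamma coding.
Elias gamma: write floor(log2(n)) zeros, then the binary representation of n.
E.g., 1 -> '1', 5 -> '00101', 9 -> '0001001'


num_bits = floor(log2(916)) + 1 = 10
leading_zeros = num_bits - 1 = 9
binary(916) = 1110010100

Elias gamma(916) = '000000000' + '1110010100' = 0000000001110010100 (19 bits)


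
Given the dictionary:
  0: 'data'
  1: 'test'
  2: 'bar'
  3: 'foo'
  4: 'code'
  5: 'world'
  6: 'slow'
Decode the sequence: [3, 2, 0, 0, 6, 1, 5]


Look up each index in the dictionary:
  3 -> 'foo'
  2 -> 'bar'
  0 -> 'data'
  0 -> 'data'
  6 -> 'slow'
  1 -> 'test'
  5 -> 'world'

Decoded: "foo bar data data slow test world"


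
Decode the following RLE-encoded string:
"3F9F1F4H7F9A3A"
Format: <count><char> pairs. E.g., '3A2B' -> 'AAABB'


Expanding each <count><char> pair:
  3F -> 'FFF'
  9F -> 'FFFFFFFFF'
  1F -> 'F'
  4H -> 'HHHH'
  7F -> 'FFFFFFF'
  9A -> 'AAAAAAAAA'
  3A -> 'AAA'

Decoded = FFFFFFFFFFFFFHHHHFFFFFFFAAAAAAAAAAAA


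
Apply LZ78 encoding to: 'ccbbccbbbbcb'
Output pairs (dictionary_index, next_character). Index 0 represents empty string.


LZ78 encoding steps:
Dictionary: {0: ''}
Step 1: w='' (idx 0), next='c' -> output (0, 'c'), add 'c' as idx 1
Step 2: w='c' (idx 1), next='b' -> output (1, 'b'), add 'cb' as idx 2
Step 3: w='' (idx 0), next='b' -> output (0, 'b'), add 'b' as idx 3
Step 4: w='c' (idx 1), next='c' -> output (1, 'c'), add 'cc' as idx 4
Step 5: w='b' (idx 3), next='b' -> output (3, 'b'), add 'bb' as idx 5
Step 6: w='bb' (idx 5), next='c' -> output (5, 'c'), add 'bbc' as idx 6
Step 7: w='b' (idx 3), end of input -> output (3, '')


Encoded: [(0, 'c'), (1, 'b'), (0, 'b'), (1, 'c'), (3, 'b'), (5, 'c'), (3, '')]


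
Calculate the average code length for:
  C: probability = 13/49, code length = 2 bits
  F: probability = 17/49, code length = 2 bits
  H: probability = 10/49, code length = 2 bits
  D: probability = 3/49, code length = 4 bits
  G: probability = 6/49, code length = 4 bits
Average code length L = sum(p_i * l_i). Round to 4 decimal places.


Weighted contributions p_i * l_i:
  C: (13/49) * 2 = 26/49
  F: (17/49) * 2 = 34/49
  H: (10/49) * 2 = 20/49
  D: (3/49) * 4 = 12/49
  G: (6/49) * 4 = 24/49
Sum = (26 + 34 + 20 + 12 + 24)/49 = 116/49

L = 116/49 = 2.3673 bits/symbol


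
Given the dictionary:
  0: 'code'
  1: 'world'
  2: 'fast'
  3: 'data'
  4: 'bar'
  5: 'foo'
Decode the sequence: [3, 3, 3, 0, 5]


Look up each index in the dictionary:
  3 -> 'data'
  3 -> 'data'
  3 -> 'data'
  0 -> 'code'
  5 -> 'foo'

Decoded: "data data data code foo"


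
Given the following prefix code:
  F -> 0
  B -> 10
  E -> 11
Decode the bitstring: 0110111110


Decoding step by step:
Bits 0 -> F
Bits 11 -> E
Bits 0 -> F
Bits 11 -> E
Bits 11 -> E
Bits 10 -> B


Decoded message: FEFEEB


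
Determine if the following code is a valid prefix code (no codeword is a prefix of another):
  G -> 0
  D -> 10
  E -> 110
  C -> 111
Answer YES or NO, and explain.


Checking each pair (does one codeword prefix another?):
  G='0' vs D='10': no prefix
  G='0' vs E='110': no prefix
  G='0' vs C='111': no prefix
  D='10' vs G='0': no prefix
  D='10' vs E='110': no prefix
  D='10' vs C='111': no prefix
  E='110' vs G='0': no prefix
  E='110' vs D='10': no prefix
  E='110' vs C='111': no prefix
  C='111' vs G='0': no prefix
  C='111' vs D='10': no prefix
  C='111' vs E='110': no prefix
No violation found over all pairs.

YES -- this is a valid prefix code. No codeword is a prefix of any other codeword.


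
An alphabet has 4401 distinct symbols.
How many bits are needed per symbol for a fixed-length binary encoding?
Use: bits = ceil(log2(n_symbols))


log2(4401) = 12.1036
Bracket: 2^12 = 4096 < 4401 <= 2^13 = 8192
So ceil(log2(4401)) = 13

bits = ceil(log2(4401)) = ceil(12.1036) = 13 bits


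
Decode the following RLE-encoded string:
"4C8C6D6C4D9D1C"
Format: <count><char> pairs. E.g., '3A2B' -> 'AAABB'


Expanding each <count><char> pair:
  4C -> 'CCCC'
  8C -> 'CCCCCCCC'
  6D -> 'DDDDDD'
  6C -> 'CCCCCC'
  4D -> 'DDDD'
  9D -> 'DDDDDDDDD'
  1C -> 'C'

Decoded = CCCCCCCCCCCCDDDDDDCCCCCCDDDDDDDDDDDDDC


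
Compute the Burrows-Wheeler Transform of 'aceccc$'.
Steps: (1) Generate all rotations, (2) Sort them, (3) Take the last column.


Rotations (sorted):
  0: $aceccc -> last char: c
  1: aceccc$ -> last char: $
  2: c$acecc -> last char: c
  3: cc$acec -> last char: c
  4: ccc$ace -> last char: e
  5: ceccc$a -> last char: a
  6: eccc$ac -> last char: c


BWT = c$cceac


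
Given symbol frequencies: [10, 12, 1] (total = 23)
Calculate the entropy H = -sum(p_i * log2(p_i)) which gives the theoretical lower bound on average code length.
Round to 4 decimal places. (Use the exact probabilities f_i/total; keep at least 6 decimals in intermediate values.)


Per-symbol terms -p_i * log2(p_i) with p_i = f_i/23:
  p = 10/23 = 0.434783: log2(p) = -1.201634, -p*log2(p) = 0.522450
  p = 12/23 = 0.521739: log2(p) = -0.938599, -p*log2(p) = 0.489704
  p = 1/23 = 0.043478: log2(p) = -4.523562, -p*log2(p) = 0.196677
H = 0.522450 + 0.489704 + 0.196677 = 1.208831

H = 1.2088 bits/symbol


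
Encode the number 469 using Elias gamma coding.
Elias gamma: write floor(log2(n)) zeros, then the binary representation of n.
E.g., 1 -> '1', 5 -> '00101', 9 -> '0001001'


num_bits = floor(log2(469)) + 1 = 9
leading_zeros = num_bits - 1 = 8
binary(469) = 111010101

Elias gamma(469) = '00000000' + '111010101' = 00000000111010101 (17 bits)


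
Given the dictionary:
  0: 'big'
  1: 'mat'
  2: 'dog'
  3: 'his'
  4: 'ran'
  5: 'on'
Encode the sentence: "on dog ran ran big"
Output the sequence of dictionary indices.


Look up each word in the dictionary:
  'on' -> 5
  'dog' -> 2
  'ran' -> 4
  'ran' -> 4
  'big' -> 0

Encoded: [5, 2, 4, 4, 0]


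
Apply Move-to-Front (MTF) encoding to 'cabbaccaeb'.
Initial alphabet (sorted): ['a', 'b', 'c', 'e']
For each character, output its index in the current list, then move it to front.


MTF encoding:
'c': index 2 in ['a', 'b', 'c', 'e'] -> ['c', 'a', 'b', 'e']
'a': index 1 in ['c', 'a', 'b', 'e'] -> ['a', 'c', 'b', 'e']
'b': index 2 in ['a', 'c', 'b', 'e'] -> ['b', 'a', 'c', 'e']
'b': index 0 in ['b', 'a', 'c', 'e'] -> ['b', 'a', 'c', 'e']
'a': index 1 in ['b', 'a', 'c', 'e'] -> ['a', 'b', 'c', 'e']
'c': index 2 in ['a', 'b', 'c', 'e'] -> ['c', 'a', 'b', 'e']
'c': index 0 in ['c', 'a', 'b', 'e'] -> ['c', 'a', 'b', 'e']
'a': index 1 in ['c', 'a', 'b', 'e'] -> ['a', 'c', 'b', 'e']
'e': index 3 in ['a', 'c', 'b', 'e'] -> ['e', 'a', 'c', 'b']
'b': index 3 in ['e', 'a', 'c', 'b'] -> ['b', 'e', 'a', 'c']


Output: [2, 1, 2, 0, 1, 2, 0, 1, 3, 3]


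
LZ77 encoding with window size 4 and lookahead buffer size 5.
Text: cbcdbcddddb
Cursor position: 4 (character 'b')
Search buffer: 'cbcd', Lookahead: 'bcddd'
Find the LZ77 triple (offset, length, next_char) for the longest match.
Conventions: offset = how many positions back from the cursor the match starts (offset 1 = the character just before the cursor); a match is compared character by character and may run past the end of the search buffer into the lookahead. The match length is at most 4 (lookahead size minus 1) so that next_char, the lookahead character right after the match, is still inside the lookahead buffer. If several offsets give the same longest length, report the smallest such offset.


Try each offset into the search buffer:
  offset=1 (pos 3, char 'd'): match length 0
  offset=2 (pos 2, char 'c'): match length 0
  offset=3 (pos 1, char 'b'): match length 3
  offset=4 (pos 0, char 'c'): match length 0
Longest match has length 3 at offset 3.
next_char = character at position 4 + 3 = 7 -> 'd'

Best match: offset=3, length=3 (matching 'bcd' starting at position 1)
LZ77 triple: (3, 3, 'd')


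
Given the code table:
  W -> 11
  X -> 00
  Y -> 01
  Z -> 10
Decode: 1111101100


Decoding:
11 -> W
11 -> W
10 -> Z
11 -> W
00 -> X


Result: WWZWX


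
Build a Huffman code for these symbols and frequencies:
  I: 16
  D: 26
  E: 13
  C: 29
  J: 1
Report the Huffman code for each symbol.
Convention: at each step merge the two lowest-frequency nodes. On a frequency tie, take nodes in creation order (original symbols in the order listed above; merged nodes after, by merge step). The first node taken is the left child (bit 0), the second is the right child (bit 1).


Huffman tree construction:
Step 1: Merge J(1) + E(13) = 14
Step 2: Merge (J+E)(14) + I(16) = 30
Step 3: Merge D(26) + C(29) = 55
Step 4: Merge ((J+E)+I)(30) + (D+C)(55) = 85
Read each symbol's code off the tree from the root (left child = 0, right child = 1).

Codes:
  I: 01 (length 2)
  D: 10 (length 2)
  E: 001 (length 3)
  C: 11 (length 2)
  J: 000 (length 3)
Average code length: 184/85 = 2.1647 bits/symbol


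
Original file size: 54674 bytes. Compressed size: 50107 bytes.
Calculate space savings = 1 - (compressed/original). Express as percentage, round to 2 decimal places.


ratio = compressed/original = 50107/54674 = 0.916469
savings = 1 - ratio = 1 - 0.916469 = 0.083531
as a percentage: 0.083531 * 100 = 8.35%

Space savings = 1 - 50107/54674 = 8.35%


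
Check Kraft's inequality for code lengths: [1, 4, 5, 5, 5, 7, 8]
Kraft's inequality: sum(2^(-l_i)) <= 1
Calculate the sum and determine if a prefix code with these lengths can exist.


Sum = 2^(-1) + 2^(-4) + 2^(-5) + 2^(-5) + 2^(-5) + 2^(-7) + 2^(-8)
    = 0.5 + 0.0625 + 0.03125 + 0.03125 + 0.03125 + 0.0078125 + 0.00390625
    = 171/256 = 0.66796875
Since 0.66796875 <= 1, Kraft's inequality IS satisfied.
A prefix code with these lengths CAN exist.

Kraft sum = 0.66796875. Satisfied.


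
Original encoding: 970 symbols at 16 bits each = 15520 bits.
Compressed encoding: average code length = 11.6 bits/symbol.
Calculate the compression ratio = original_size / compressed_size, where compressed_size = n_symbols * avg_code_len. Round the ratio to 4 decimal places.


original_size = n_symbols * orig_bits = 970 * 16 = 15520 bits
compressed_size = n_symbols * avg_code_len = 970 * 11.6 = 11252.0 bits
ratio = original_size / compressed_size = 15520 / 11252.0 = 1.3793

Compression ratio = 1.3793


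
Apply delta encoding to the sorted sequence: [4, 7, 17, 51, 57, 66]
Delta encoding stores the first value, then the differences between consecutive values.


First value: 4
Deltas:
  7 - 4 = 3
  17 - 7 = 10
  51 - 17 = 34
  57 - 51 = 6
  66 - 57 = 9


Delta encoded: [4, 3, 10, 34, 6, 9]


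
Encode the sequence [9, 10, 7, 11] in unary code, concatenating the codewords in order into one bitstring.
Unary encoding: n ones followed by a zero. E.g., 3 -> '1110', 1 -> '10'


Encode each number as n ones followed by a terminating 0:
  9 -> 1111111110 (10 bits)
  10 -> 11111111110 (11 bits)
  7 -> 11111110 (8 bits)
  11 -> 111111111110 (12 bits)
Total length = 10 + 11 + 8 + 12 = 41 bits.

Unary([9, 10, 7, 11]) = 11111111101111111111011111110111111111110 (41 bits)


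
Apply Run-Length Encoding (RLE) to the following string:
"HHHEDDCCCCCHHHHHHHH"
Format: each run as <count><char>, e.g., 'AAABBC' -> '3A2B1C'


Scanning runs left to right:
  i=0: run of 'H' x 3 -> '3H'
  i=3: run of 'E' x 1 -> '1E'
  i=4: run of 'D' x 2 -> '2D'
  i=6: run of 'C' x 5 -> '5C'
  i=11: run of 'H' x 8 -> '8H'

RLE = 3H1E2D5C8H


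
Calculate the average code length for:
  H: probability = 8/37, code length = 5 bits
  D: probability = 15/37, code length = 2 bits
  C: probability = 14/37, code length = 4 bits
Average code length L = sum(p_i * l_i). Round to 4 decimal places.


Weighted contributions p_i * l_i:
  H: (8/37) * 5 = 40/37
  D: (15/37) * 2 = 30/37
  C: (14/37) * 4 = 56/37
Sum = (40 + 30 + 56)/37 = 126/37

L = 126/37 = 3.4054 bits/symbol


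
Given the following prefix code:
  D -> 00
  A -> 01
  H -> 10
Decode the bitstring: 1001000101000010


Decoding step by step:
Bits 10 -> H
Bits 01 -> A
Bits 00 -> D
Bits 01 -> A
Bits 01 -> A
Bits 00 -> D
Bits 00 -> D
Bits 10 -> H


Decoded message: HADAADDH


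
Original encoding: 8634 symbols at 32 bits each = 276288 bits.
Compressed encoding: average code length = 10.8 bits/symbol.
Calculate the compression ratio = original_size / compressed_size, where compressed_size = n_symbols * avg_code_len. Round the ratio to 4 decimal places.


original_size = n_symbols * orig_bits = 8634 * 32 = 276288 bits
compressed_size = n_symbols * avg_code_len = 8634 * 10.8 = 93247.2 bits
ratio = original_size / compressed_size = 276288 / 93247.2 = 2.963

Compression ratio = 2.963


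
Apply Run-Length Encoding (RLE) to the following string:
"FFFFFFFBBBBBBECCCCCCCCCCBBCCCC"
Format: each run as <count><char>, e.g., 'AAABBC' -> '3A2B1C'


Scanning runs left to right:
  i=0: run of 'F' x 7 -> '7F'
  i=7: run of 'B' x 6 -> '6B'
  i=13: run of 'E' x 1 -> '1E'
  i=14: run of 'C' x 10 -> '10C'
  i=24: run of 'B' x 2 -> '2B'
  i=26: run of 'C' x 4 -> '4C'

RLE = 7F6B1E10C2B4C


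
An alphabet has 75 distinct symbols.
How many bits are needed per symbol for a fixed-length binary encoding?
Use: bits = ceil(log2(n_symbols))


log2(75) = 6.2288
Bracket: 2^6 = 64 < 75 <= 2^7 = 128
So ceil(log2(75)) = 7

bits = ceil(log2(75)) = ceil(6.2288) = 7 bits


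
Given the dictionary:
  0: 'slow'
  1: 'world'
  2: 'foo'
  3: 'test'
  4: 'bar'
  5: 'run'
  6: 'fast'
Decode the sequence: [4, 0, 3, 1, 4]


Look up each index in the dictionary:
  4 -> 'bar'
  0 -> 'slow'
  3 -> 'test'
  1 -> 'world'
  4 -> 'bar'

Decoded: "bar slow test world bar"


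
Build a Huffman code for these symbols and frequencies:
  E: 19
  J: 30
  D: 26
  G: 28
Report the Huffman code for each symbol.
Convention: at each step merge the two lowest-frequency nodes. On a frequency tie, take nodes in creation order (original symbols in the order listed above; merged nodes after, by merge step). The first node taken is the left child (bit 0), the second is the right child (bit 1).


Huffman tree construction:
Step 1: Merge E(19) + D(26) = 45
Step 2: Merge G(28) + J(30) = 58
Step 3: Merge (E+D)(45) + (G+J)(58) = 103
Read each symbol's code off the tree from the root (left child = 0, right child = 1).

Codes:
  E: 00 (length 2)
  J: 11 (length 2)
  D: 01 (length 2)
  G: 10 (length 2)
Average code length: 206/103 = 2.0000 bits/symbol


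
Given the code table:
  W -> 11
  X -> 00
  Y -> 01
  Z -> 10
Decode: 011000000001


Decoding:
01 -> Y
10 -> Z
00 -> X
00 -> X
00 -> X
01 -> Y


Result: YZXXXY


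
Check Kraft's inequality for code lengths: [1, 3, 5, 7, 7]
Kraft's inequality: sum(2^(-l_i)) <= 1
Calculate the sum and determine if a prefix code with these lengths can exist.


Sum = 2^(-1) + 2^(-3) + 2^(-5) + 2^(-7) + 2^(-7)
    = 0.5 + 0.125 + 0.03125 + 0.0078125 + 0.0078125
    = 86/128 = 0.671875
Since 0.671875 <= 1, Kraft's inequality IS satisfied.
A prefix code with these lengths CAN exist.

Kraft sum = 0.671875. Satisfied.


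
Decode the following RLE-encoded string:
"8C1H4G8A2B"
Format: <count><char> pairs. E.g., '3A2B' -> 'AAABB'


Expanding each <count><char> pair:
  8C -> 'CCCCCCCC'
  1H -> 'H'
  4G -> 'GGGG'
  8A -> 'AAAAAAAA'
  2B -> 'BB'

Decoded = CCCCCCCCHGGGGAAAAAAAABB


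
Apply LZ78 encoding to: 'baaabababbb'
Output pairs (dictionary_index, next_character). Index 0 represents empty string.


LZ78 encoding steps:
Dictionary: {0: ''}
Step 1: w='' (idx 0), next='b' -> output (0, 'b'), add 'b' as idx 1
Step 2: w='' (idx 0), next='a' -> output (0, 'a'), add 'a' as idx 2
Step 3: w='a' (idx 2), next='a' -> output (2, 'a'), add 'aa' as idx 3
Step 4: w='b' (idx 1), next='a' -> output (1, 'a'), add 'ba' as idx 4
Step 5: w='ba' (idx 4), next='b' -> output (4, 'b'), add 'bab' as idx 5
Step 6: w='b' (idx 1), next='b' -> output (1, 'b'), add 'bb' as idx 6


Encoded: [(0, 'b'), (0, 'a'), (2, 'a'), (1, 'a'), (4, 'b'), (1, 'b')]


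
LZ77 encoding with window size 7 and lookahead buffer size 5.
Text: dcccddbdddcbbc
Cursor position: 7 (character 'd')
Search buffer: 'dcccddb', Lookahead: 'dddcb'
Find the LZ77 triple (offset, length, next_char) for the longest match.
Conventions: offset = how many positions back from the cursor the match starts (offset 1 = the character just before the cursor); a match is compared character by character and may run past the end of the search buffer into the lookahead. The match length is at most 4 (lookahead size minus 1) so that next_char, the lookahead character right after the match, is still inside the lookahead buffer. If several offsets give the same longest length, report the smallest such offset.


Try each offset into the search buffer:
  offset=1 (pos 6, char 'b'): match length 0
  offset=2 (pos 5, char 'd'): match length 1
  offset=3 (pos 4, char 'd'): match length 2
  offset=4 (pos 3, char 'c'): match length 0
  offset=5 (pos 2, char 'c'): match length 0
  offset=6 (pos 1, char 'c'): match length 0
  offset=7 (pos 0, char 'd'): match length 1
Longest match has length 2 at offset 3.
next_char = character at position 7 + 2 = 9 -> 'd'

Best match: offset=3, length=2 (matching 'dd' starting at position 4)
LZ77 triple: (3, 2, 'd')


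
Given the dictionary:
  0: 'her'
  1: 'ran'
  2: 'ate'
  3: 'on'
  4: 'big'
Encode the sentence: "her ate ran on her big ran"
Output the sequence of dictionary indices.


Look up each word in the dictionary:
  'her' -> 0
  'ate' -> 2
  'ran' -> 1
  'on' -> 3
  'her' -> 0
  'big' -> 4
  'ran' -> 1

Encoded: [0, 2, 1, 3, 0, 4, 1]


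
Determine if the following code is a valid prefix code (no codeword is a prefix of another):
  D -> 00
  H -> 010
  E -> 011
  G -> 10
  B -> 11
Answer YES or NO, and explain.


Checking each pair (does one codeword prefix another?):
  D='00' vs H='010': no prefix
  D='00' vs E='011': no prefix
  D='00' vs G='10': no prefix
  D='00' vs B='11': no prefix
  H='010' vs D='00': no prefix
  H='010' vs E='011': no prefix
  H='010' vs G='10': no prefix
  H='010' vs B='11': no prefix
  E='011' vs D='00': no prefix
  E='011' vs H='010': no prefix
  E='011' vs G='10': no prefix
  E='011' vs B='11': no prefix
  G='10' vs D='00': no prefix
  G='10' vs H='010': no prefix
  G='10' vs E='011': no prefix
  G='10' vs B='11': no prefix
  B='11' vs D='00': no prefix
  B='11' vs H='010': no prefix
  B='11' vs E='011': no prefix
  B='11' vs G='10': no prefix
No violation found over all pairs.

YES -- this is a valid prefix code. No codeword is a prefix of any other codeword.


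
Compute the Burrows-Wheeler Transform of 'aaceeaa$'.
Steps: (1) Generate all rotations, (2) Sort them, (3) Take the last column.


Rotations (sorted):
  0: $aaceeaa -> last char: a
  1: a$aaceea -> last char: a
  2: aa$aacee -> last char: e
  3: aaceeaa$ -> last char: $
  4: aceeaa$a -> last char: a
  5: ceeaa$aa -> last char: a
  6: eaa$aace -> last char: e
  7: eeaa$aac -> last char: c


BWT = aae$aaec


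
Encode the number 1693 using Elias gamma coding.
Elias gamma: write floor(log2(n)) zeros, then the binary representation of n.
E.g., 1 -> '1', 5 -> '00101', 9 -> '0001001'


num_bits = floor(log2(1693)) + 1 = 11
leading_zeros = num_bits - 1 = 10
binary(1693) = 11010011101

Elias gamma(1693) = '0000000000' + '11010011101' = 000000000011010011101 (21 bits)


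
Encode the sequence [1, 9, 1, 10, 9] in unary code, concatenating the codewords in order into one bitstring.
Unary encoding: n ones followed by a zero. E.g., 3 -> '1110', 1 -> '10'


Encode each number as n ones followed by a terminating 0:
  1 -> 10 (2 bits)
  9 -> 1111111110 (10 bits)
  1 -> 10 (2 bits)
  10 -> 11111111110 (11 bits)
  9 -> 1111111110 (10 bits)
Total length = 2 + 10 + 2 + 11 + 10 = 35 bits.

Unary([1, 9, 1, 10, 9]) = 10111111111010111111111101111111110 (35 bits)


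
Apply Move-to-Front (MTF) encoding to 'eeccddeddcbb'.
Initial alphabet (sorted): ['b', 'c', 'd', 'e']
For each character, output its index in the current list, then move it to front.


MTF encoding:
'e': index 3 in ['b', 'c', 'd', 'e'] -> ['e', 'b', 'c', 'd']
'e': index 0 in ['e', 'b', 'c', 'd'] -> ['e', 'b', 'c', 'd']
'c': index 2 in ['e', 'b', 'c', 'd'] -> ['c', 'e', 'b', 'd']
'c': index 0 in ['c', 'e', 'b', 'd'] -> ['c', 'e', 'b', 'd']
'd': index 3 in ['c', 'e', 'b', 'd'] -> ['d', 'c', 'e', 'b']
'd': index 0 in ['d', 'c', 'e', 'b'] -> ['d', 'c', 'e', 'b']
'e': index 2 in ['d', 'c', 'e', 'b'] -> ['e', 'd', 'c', 'b']
'd': index 1 in ['e', 'd', 'c', 'b'] -> ['d', 'e', 'c', 'b']
'd': index 0 in ['d', 'e', 'c', 'b'] -> ['d', 'e', 'c', 'b']
'c': index 2 in ['d', 'e', 'c', 'b'] -> ['c', 'd', 'e', 'b']
'b': index 3 in ['c', 'd', 'e', 'b'] -> ['b', 'c', 'd', 'e']
'b': index 0 in ['b', 'c', 'd', 'e'] -> ['b', 'c', 'd', 'e']


Output: [3, 0, 2, 0, 3, 0, 2, 1, 0, 2, 3, 0]


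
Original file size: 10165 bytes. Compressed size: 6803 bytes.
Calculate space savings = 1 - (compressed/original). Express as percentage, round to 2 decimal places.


ratio = compressed/original = 6803/10165 = 0.669257
savings = 1 - ratio = 1 - 0.669257 = 0.330743
as a percentage: 0.330743 * 100 = 33.07%

Space savings = 1 - 6803/10165 = 33.07%


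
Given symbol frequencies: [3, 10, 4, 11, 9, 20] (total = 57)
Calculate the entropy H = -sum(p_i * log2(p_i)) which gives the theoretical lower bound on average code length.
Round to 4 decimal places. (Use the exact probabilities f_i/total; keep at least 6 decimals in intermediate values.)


Per-symbol terms -p_i * log2(p_i) with p_i = f_i/57:
  p = 3/57 = 0.052632: log2(p) = -4.247928, -p*log2(p) = 0.223575
  p = 10/57 = 0.175439: log2(p) = -2.510962, -p*log2(p) = 0.440520
  p = 4/57 = 0.070175: log2(p) = -3.832890, -p*log2(p) = 0.268975
  p = 11/57 = 0.192982: log2(p) = -2.373458, -p*log2(p) = 0.458036
  p = 9/57 = 0.157895: log2(p) = -2.662965, -p*log2(p) = 0.420468
  p = 20/57 = 0.350877: log2(p) = -1.510962, -p*log2(p) = 0.530162
H = 0.223575 + 0.440520 + 0.268975 + 0.458036 + 0.420468 + 0.530162 = 2.341736

H = 2.3417 bits/symbol


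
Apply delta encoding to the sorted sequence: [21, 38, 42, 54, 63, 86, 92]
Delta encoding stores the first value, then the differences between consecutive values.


First value: 21
Deltas:
  38 - 21 = 17
  42 - 38 = 4
  54 - 42 = 12
  63 - 54 = 9
  86 - 63 = 23
  92 - 86 = 6


Delta encoded: [21, 17, 4, 12, 9, 23, 6]


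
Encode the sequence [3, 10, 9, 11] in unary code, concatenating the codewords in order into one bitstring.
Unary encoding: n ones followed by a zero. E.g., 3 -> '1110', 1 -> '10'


Encode each number as n ones followed by a terminating 0:
  3 -> 1110 (4 bits)
  10 -> 11111111110 (11 bits)
  9 -> 1111111110 (10 bits)
  11 -> 111111111110 (12 bits)
Total length = 4 + 11 + 10 + 12 = 37 bits.

Unary([3, 10, 9, 11]) = 1110111111111101111111110111111111110 (37 bits)


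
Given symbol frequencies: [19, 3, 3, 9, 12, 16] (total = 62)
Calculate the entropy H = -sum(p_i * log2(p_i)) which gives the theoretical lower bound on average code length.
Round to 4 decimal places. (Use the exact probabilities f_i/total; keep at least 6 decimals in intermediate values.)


Per-symbol terms -p_i * log2(p_i) with p_i = f_i/62:
  p = 19/62 = 0.306452: log2(p) = -1.706269, -p*log2(p) = 0.522889
  p = 3/62 = 0.048387: log2(p) = -4.369234, -p*log2(p) = 0.211415
  p = 3/62 = 0.048387: log2(p) = -4.369234, -p*log2(p) = 0.211415
  p = 9/62 = 0.145161: log2(p) = -2.784271, -p*log2(p) = 0.404168
  p = 12/62 = 0.193548: log2(p) = -2.369234, -p*log2(p) = 0.458561
  p = 16/62 = 0.258065: log2(p) = -1.954196, -p*log2(p) = 0.504309
H = 0.522889 + 0.211415 + 0.211415 + 0.404168 + 0.458561 + 0.504309 = 2.312757

H = 2.3128 bits/symbol


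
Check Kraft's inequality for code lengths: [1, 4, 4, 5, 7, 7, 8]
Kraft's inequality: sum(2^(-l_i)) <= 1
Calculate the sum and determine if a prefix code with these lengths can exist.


Sum = 2^(-1) + 2^(-4) + 2^(-4) + 2^(-5) + 2^(-7) + 2^(-7) + 2^(-8)
    = 0.5 + 0.0625 + 0.0625 + 0.03125 + 0.0078125 + 0.0078125 + 0.00390625
    = 173/256 = 0.67578125
Since 0.67578125 <= 1, Kraft's inequality IS satisfied.
A prefix code with these lengths CAN exist.

Kraft sum = 0.67578125. Satisfied.


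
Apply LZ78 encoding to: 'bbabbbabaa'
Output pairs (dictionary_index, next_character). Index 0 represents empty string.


LZ78 encoding steps:
Dictionary: {0: ''}
Step 1: w='' (idx 0), next='b' -> output (0, 'b'), add 'b' as idx 1
Step 2: w='b' (idx 1), next='a' -> output (1, 'a'), add 'ba' as idx 2
Step 3: w='b' (idx 1), next='b' -> output (1, 'b'), add 'bb' as idx 3
Step 4: w='ba' (idx 2), next='b' -> output (2, 'b'), add 'bab' as idx 4
Step 5: w='' (idx 0), next='a' -> output (0, 'a'), add 'a' as idx 5
Step 6: w='a' (idx 5), end of input -> output (5, '')


Encoded: [(0, 'b'), (1, 'a'), (1, 'b'), (2, 'b'), (0, 'a'), (5, '')]


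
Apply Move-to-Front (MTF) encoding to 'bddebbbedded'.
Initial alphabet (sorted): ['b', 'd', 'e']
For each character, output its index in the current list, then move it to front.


MTF encoding:
'b': index 0 in ['b', 'd', 'e'] -> ['b', 'd', 'e']
'd': index 1 in ['b', 'd', 'e'] -> ['d', 'b', 'e']
'd': index 0 in ['d', 'b', 'e'] -> ['d', 'b', 'e']
'e': index 2 in ['d', 'b', 'e'] -> ['e', 'd', 'b']
'b': index 2 in ['e', 'd', 'b'] -> ['b', 'e', 'd']
'b': index 0 in ['b', 'e', 'd'] -> ['b', 'e', 'd']
'b': index 0 in ['b', 'e', 'd'] -> ['b', 'e', 'd']
'e': index 1 in ['b', 'e', 'd'] -> ['e', 'b', 'd']
'd': index 2 in ['e', 'b', 'd'] -> ['d', 'e', 'b']
'd': index 0 in ['d', 'e', 'b'] -> ['d', 'e', 'b']
'e': index 1 in ['d', 'e', 'b'] -> ['e', 'd', 'b']
'd': index 1 in ['e', 'd', 'b'] -> ['d', 'e', 'b']


Output: [0, 1, 0, 2, 2, 0, 0, 1, 2, 0, 1, 1]


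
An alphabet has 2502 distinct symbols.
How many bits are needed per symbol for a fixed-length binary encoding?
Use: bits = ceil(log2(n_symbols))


log2(2502) = 11.2889
Bracket: 2^11 = 2048 < 2502 <= 2^12 = 4096
So ceil(log2(2502)) = 12

bits = ceil(log2(2502)) = ceil(11.2889) = 12 bits


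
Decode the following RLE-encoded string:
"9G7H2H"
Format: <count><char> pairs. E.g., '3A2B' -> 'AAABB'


Expanding each <count><char> pair:
  9G -> 'GGGGGGGGG'
  7H -> 'HHHHHHH'
  2H -> 'HH'

Decoded = GGGGGGGGGHHHHHHHHH


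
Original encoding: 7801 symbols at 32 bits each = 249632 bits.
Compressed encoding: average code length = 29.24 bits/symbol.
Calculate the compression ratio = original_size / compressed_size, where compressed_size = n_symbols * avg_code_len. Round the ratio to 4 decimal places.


original_size = n_symbols * orig_bits = 7801 * 32 = 249632 bits
compressed_size = n_symbols * avg_code_len = 7801 * 29.24 = 228101.24 bits
ratio = original_size / compressed_size = 249632 / 228101.24 = 1.0944

Compression ratio = 1.0944


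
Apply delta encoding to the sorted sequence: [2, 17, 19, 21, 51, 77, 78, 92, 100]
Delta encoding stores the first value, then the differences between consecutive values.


First value: 2
Deltas:
  17 - 2 = 15
  19 - 17 = 2
  21 - 19 = 2
  51 - 21 = 30
  77 - 51 = 26
  78 - 77 = 1
  92 - 78 = 14
  100 - 92 = 8


Delta encoded: [2, 15, 2, 2, 30, 26, 1, 14, 8]


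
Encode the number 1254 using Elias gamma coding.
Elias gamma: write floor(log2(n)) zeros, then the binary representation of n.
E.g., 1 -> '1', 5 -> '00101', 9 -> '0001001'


num_bits = floor(log2(1254)) + 1 = 11
leading_zeros = num_bits - 1 = 10
binary(1254) = 10011100110

Elias gamma(1254) = '0000000000' + '10011100110' = 000000000010011100110 (21 bits)


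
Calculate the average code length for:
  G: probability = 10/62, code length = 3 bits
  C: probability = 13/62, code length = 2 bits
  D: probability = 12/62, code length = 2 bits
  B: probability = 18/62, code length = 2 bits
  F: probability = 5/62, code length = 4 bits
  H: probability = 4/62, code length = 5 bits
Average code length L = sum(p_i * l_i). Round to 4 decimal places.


Weighted contributions p_i * l_i:
  G: (10/62) * 3 = 30/62
  C: (13/62) * 2 = 26/62
  D: (12/62) * 2 = 24/62
  B: (18/62) * 2 = 36/62
  F: (5/62) * 4 = 20/62
  H: (4/62) * 5 = 20/62
Sum = (30 + 26 + 24 + 36 + 20 + 20)/62 = 156/62

L = 156/62 = 2.5161 bits/symbol


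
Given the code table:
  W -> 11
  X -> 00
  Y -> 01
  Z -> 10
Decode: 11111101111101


Decoding:
11 -> W
11 -> W
11 -> W
01 -> Y
11 -> W
11 -> W
01 -> Y


Result: WWWYWWY


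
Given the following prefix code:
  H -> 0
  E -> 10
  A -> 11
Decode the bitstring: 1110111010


Decoding step by step:
Bits 11 -> A
Bits 10 -> E
Bits 11 -> A
Bits 10 -> E
Bits 10 -> E


Decoded message: AEAEE


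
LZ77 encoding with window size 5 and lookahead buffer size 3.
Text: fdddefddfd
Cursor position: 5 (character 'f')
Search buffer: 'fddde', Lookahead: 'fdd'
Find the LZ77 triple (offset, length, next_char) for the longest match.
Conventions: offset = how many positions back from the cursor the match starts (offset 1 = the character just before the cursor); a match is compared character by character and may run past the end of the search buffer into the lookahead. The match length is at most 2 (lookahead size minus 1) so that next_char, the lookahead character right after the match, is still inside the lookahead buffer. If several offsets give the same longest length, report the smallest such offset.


Try each offset into the search buffer:
  offset=1 (pos 4, char 'e'): match length 0
  offset=2 (pos 3, char 'd'): match length 0
  offset=3 (pos 2, char 'd'): match length 0
  offset=4 (pos 1, char 'd'): match length 0
  offset=5 (pos 0, char 'f'): match length 2
Longest match has length 2 at offset 5.
next_char = character at position 5 + 2 = 7 -> 'd'

Best match: offset=5, length=2 (matching 'fd' starting at position 0)
LZ77 triple: (5, 2, 'd')


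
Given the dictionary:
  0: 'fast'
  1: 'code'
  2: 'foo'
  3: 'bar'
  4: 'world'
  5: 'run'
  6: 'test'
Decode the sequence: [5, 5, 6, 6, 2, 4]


Look up each index in the dictionary:
  5 -> 'run'
  5 -> 'run'
  6 -> 'test'
  6 -> 'test'
  2 -> 'foo'
  4 -> 'world'

Decoded: "run run test test foo world"


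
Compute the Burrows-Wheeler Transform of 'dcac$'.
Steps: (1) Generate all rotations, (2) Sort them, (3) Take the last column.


Rotations (sorted):
  0: $dcac -> last char: c
  1: ac$dc -> last char: c
  2: c$dca -> last char: a
  3: cac$d -> last char: d
  4: dcac$ -> last char: $


BWT = ccad$


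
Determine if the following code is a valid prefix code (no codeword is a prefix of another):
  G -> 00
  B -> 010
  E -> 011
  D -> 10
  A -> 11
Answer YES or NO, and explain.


Checking each pair (does one codeword prefix another?):
  G='00' vs B='010': no prefix
  G='00' vs E='011': no prefix
  G='00' vs D='10': no prefix
  G='00' vs A='11': no prefix
  B='010' vs G='00': no prefix
  B='010' vs E='011': no prefix
  B='010' vs D='10': no prefix
  B='010' vs A='11': no prefix
  E='011' vs G='00': no prefix
  E='011' vs B='010': no prefix
  E='011' vs D='10': no prefix
  E='011' vs A='11': no prefix
  D='10' vs G='00': no prefix
  D='10' vs B='010': no prefix
  D='10' vs E='011': no prefix
  D='10' vs A='11': no prefix
  A='11' vs G='00': no prefix
  A='11' vs B='010': no prefix
  A='11' vs E='011': no prefix
  A='11' vs D='10': no prefix
No violation found over all pairs.

YES -- this is a valid prefix code. No codeword is a prefix of any other codeword.


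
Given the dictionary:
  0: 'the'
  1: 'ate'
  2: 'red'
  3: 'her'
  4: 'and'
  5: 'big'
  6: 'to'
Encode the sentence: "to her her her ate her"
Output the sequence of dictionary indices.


Look up each word in the dictionary:
  'to' -> 6
  'her' -> 3
  'her' -> 3
  'her' -> 3
  'ate' -> 1
  'her' -> 3

Encoded: [6, 3, 3, 3, 1, 3]


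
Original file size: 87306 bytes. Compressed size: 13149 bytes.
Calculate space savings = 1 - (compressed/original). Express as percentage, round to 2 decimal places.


ratio = compressed/original = 13149/87306 = 0.150608
savings = 1 - ratio = 1 - 0.150608 = 0.849392
as a percentage: 0.849392 * 100 = 84.94%

Space savings = 1 - 13149/87306 = 84.94%


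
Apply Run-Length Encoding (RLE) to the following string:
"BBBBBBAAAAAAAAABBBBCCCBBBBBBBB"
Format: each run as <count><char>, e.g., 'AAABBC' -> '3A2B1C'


Scanning runs left to right:
  i=0: run of 'B' x 6 -> '6B'
  i=6: run of 'A' x 9 -> '9A'
  i=15: run of 'B' x 4 -> '4B'
  i=19: run of 'C' x 3 -> '3C'
  i=22: run of 'B' x 8 -> '8B'

RLE = 6B9A4B3C8B


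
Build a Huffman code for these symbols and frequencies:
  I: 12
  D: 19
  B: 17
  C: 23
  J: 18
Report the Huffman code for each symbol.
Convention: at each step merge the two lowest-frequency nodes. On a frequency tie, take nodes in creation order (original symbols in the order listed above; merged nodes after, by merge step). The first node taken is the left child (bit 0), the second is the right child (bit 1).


Huffman tree construction:
Step 1: Merge I(12) + B(17) = 29
Step 2: Merge J(18) + D(19) = 37
Step 3: Merge C(23) + (I+B)(29) = 52
Step 4: Merge (J+D)(37) + (C+(I+B))(52) = 89
Read each symbol's code off the tree from the root (left child = 0, right child = 1).

Codes:
  I: 110 (length 3)
  D: 01 (length 2)
  B: 111 (length 3)
  C: 10 (length 2)
  J: 00 (length 2)
Average code length: 207/89 = 2.3258 bits/symbol


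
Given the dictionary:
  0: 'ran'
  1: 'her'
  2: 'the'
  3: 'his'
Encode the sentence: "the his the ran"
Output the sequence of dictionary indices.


Look up each word in the dictionary:
  'the' -> 2
  'his' -> 3
  'the' -> 2
  'ran' -> 0

Encoded: [2, 3, 2, 0]


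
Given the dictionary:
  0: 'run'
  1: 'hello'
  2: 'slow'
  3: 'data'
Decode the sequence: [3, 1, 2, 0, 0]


Look up each index in the dictionary:
  3 -> 'data'
  1 -> 'hello'
  2 -> 'slow'
  0 -> 'run'
  0 -> 'run'

Decoded: "data hello slow run run"


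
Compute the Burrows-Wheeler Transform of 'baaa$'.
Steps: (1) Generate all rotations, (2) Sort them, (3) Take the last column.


Rotations (sorted):
  0: $baaa -> last char: a
  1: a$baa -> last char: a
  2: aa$ba -> last char: a
  3: aaa$b -> last char: b
  4: baaa$ -> last char: $


BWT = aaab$
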